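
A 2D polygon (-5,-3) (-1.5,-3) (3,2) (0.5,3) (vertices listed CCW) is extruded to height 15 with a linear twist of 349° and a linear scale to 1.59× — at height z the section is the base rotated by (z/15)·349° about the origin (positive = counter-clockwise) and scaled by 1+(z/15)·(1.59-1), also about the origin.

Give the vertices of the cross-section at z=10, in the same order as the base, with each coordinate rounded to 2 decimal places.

t = z/height = 10/15 = 0.666667
s = 1 + (scale-1)·z/height = 1 + (1.59-1)·10/15 = 1.393333
θ = twist·z/height = 349°·10/15 = 232.6667° = 4.060799 rad
cos θ = -0.606451, sin θ = -0.795121 (intermediates below are computed at full precision and shown rounded to 5 d.p.)
v1: (-5,-3) → rotate → (0.64689,5.79496) → ×s → (0.90134,8.07431) → (0.90,8.07)
v2: (-1.5,-3) → rotate → (-1.47569,3.01203) → ×s → (-2.05612,4.19677) → (-2.06,4.20)
v3: (3,2) → rotate → (-0.22911,-3.59826) → ×s → (-0.31923,-5.01358) → (-0.32,-5.01)
v4: (0.5,3) → rotate → (2.08214,-2.21691) → ×s → (2.90111,-3.08890) → (2.90,-3.09)

Cross-section at z=10: (0.90,8.07) (-2.06,4.20) (-0.32,-5.01) (2.90,-3.09)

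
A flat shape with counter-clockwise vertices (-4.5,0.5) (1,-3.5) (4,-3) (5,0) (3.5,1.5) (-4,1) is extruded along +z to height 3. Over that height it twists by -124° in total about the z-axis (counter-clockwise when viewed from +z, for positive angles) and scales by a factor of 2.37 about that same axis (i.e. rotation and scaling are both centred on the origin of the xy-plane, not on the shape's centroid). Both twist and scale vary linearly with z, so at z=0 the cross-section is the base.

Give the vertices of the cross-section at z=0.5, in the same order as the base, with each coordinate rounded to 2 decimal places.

Cross-section at z=0.5: (-4.96,2.53) (-0.37,-4.46) (3.30,-5.18) (5.75,-2.17) (4.67,0.21) (-4.16,2.88)

t = z/height = 0.5/3 = 0.166667
s = 1 + (scale-1)·z/height = 1 + (2.37-1)·0.5/3 = 1.228333
θ = twist·z/height = -124°·0.5/3 = -20.6667° = -0.360701 rad
cos θ = 0.935650, sin θ = -0.352931 (intermediates below are computed at full precision and shown rounded to 5 d.p.)
v1: (-4.5,0.5) → rotate → (-4.03396,2.05601) → ×s → (-4.95504,2.52547) → (-4.96,2.53)
v2: (1,-3.5) → rotate → (-0.29961,-3.62770) → ×s → (-0.36802,-4.45603) → (-0.37,-4.46)
v3: (4,-3) → rotate → (2.68381,-4.21867) → ×s → (3.29661,-5.18193) → (3.30,-5.18)
v4: (5,0) → rotate → (4.67825,-1.76465) → ×s → (5.74645,-2.16758) → (5.75,-2.17)
v5: (3.5,1.5) → rotate → (3.80417,0.16822) → ×s → (4.67279,0.20663) → (4.67,0.21)
v6: (-4,1) → rotate → (-3.38967,2.34737) → ×s → (-4.16364,2.88335) → (-4.16,2.88)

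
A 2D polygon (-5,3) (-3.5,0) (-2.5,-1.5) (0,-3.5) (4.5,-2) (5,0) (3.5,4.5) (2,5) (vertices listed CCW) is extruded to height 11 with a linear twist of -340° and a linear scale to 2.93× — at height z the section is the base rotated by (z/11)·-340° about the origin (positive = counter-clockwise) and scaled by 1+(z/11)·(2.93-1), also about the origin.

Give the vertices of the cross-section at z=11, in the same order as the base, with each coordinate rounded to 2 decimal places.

Cross-section at z=11: (-16.77,3.25) (-9.64,-3.51) (-5.38,-6.64) (3.51,-9.64) (14.39,-1.00) (13.77,5.01) (5.13,15.90) (0.50,15.77)

t = z/height = 11/11 = 1
s = 1 + (scale-1)·z/height = 1 + (2.93-1)·11/11 = 2.930000
θ = twist·z/height = -340°·11/11 = -340.0000° = -5.934119 rad
cos θ = 0.939693, sin θ = 0.342020 (intermediates below are computed at full precision and shown rounded to 5 d.p.)
v1: (-5,3) → rotate → (-5.72452,1.10898) → ×s → (-16.77285,3.24930) → (-16.77,3.25)
v2: (-3.5,0) → rotate → (-3.28892,-1.19707) → ×s → (-9.63655,-3.50742) → (-9.64,-3.51)
v3: (-2.5,-1.5) → rotate → (-1.83620,-2.26459) → ×s → (-5.38007,-6.63525) → (-5.38,-6.64)
v4: (0,-3.5) → rotate → (1.19707,-3.28892) → ×s → (3.50742,-9.63655) → (3.51,-9.64)
v5: (4.5,-2) → rotate → (4.91266,-0.34029) → ×s → (14.39409,-0.99706) → (14.39,-1.00)
v6: (5,0) → rotate → (4.69846,1.71010) → ×s → (13.76650,5.01060) → (13.77,5.01)
v7: (3.5,4.5) → rotate → (1.74983,5.42569) → ×s → (5.12701,15.89726) → (5.13,15.90)
v8: (2,5) → rotate → (0.16928,5.38250) → ×s → (0.49600,15.77073) → (0.50,15.77)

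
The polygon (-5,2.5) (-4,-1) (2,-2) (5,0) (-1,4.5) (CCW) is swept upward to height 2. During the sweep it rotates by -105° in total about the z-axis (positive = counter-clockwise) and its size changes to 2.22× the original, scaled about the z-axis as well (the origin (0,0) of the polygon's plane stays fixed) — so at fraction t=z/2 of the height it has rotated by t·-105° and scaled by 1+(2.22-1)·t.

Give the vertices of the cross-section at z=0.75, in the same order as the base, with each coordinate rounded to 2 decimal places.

t = z/height = 0.75/2 = 0.375
s = 1 + (scale-1)·z/height = 1 + (2.22-1)·0.75/2 = 1.457500
θ = twist·z/height = -105°·0.75/2 = -39.3750° = -0.687223 rad
cos θ = 0.773010, sin θ = -0.634393 (intermediates below are computed at full precision and shown rounded to 5 d.p.)
v1: (-5,2.5) → rotate → (-2.27907,5.10449) → ×s → (-3.32174,7.43980) → (-3.32,7.44)
v2: (-4,-1) → rotate → (-3.72644,1.76456) → ×s → (-5.43128,2.57185) → (-5.43,2.57)
v3: (2,-2) → rotate → (0.27723,-2.81481) → ×s → (0.40407,-4.10258) → (0.40,-4.10)
v4: (5,0) → rotate → (3.86505,-3.17197) → ×s → (5.63331,-4.62314) → (5.63,-4.62)
v5: (-1,4.5) → rotate → (2.08176,4.11294) → ×s → (3.03416,5.99461) → (3.03,5.99)

Cross-section at z=0.75: (-3.32,7.44) (-5.43,2.57) (0.40,-4.10) (5.63,-4.62) (3.03,5.99)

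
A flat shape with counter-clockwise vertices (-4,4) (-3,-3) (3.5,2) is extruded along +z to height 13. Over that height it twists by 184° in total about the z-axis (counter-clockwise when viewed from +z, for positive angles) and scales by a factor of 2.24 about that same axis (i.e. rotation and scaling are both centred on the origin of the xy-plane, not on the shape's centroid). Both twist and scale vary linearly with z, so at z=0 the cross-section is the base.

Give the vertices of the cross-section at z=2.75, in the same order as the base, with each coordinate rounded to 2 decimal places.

Cross-section at z=2.75: (-7.10,0.76) (-0.57,-5.33) (1.85,4.74)

t = z/height = 2.75/13 = 0.211538
s = 1 + (scale-1)·z/height = 1 + (2.24-1)·2.75/13 = 1.262308
θ = twist·z/height = 184°·2.75/13 = 38.9231° = 0.679336 rad
cos θ = 0.777990, sin θ = 0.628276 (intermediates below are computed at full precision and shown rounded to 5 d.p.)
v1: (-4,4) → rotate → (-5.62507,0.59885) → ×s → (-7.10056,0.75594) → (-7.10,0.76)
v2: (-3,-3) → rotate → (-0.44914,-4.21880) → ×s → (-0.56695,-5.32542) → (-0.57,-5.33)
v3: (3.5,2) → rotate → (1.46641,3.75495) → ×s → (1.85106,4.73990) → (1.85,4.74)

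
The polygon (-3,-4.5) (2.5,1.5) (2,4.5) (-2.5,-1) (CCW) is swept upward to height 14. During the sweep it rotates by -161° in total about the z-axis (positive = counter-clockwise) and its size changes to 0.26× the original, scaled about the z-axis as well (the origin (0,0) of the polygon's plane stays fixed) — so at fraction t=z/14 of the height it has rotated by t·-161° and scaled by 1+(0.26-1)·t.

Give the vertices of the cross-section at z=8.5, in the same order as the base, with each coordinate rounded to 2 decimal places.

t = z/height = 8.5/14 = 0.607143
s = 1 + (scale-1)·z/height = 1 + (0.26-1)·8.5/14 = 0.550714
θ = twist·z/height = -161°·8.5/14 = -97.7500° = -1.706059 rad
cos θ = -0.134851, sin θ = -0.990866 (intermediates below are computed at full precision and shown rounded to 5 d.p.)
v1: (-3,-4.5) → rotate → (-4.05434,3.57943) → ×s → (-2.23279,1.97124) → (-2.23,1.97)
v2: (2.5,1.5) → rotate → (1.14917,-2.67944) → ×s → (0.63287,-1.47561) → (0.63,-1.48)
v3: (2,4.5) → rotate → (4.18919,-2.58856) → ×s → (2.30705,-1.42556) → (2.31,-1.43)
v4: (-2.5,-1) → rotate → (-0.65374,2.61202) → ×s → (-0.36002,1.43847) → (-0.36,1.44)

Cross-section at z=8.5: (-2.23,1.97) (0.63,-1.48) (2.31,-1.43) (-0.36,1.44)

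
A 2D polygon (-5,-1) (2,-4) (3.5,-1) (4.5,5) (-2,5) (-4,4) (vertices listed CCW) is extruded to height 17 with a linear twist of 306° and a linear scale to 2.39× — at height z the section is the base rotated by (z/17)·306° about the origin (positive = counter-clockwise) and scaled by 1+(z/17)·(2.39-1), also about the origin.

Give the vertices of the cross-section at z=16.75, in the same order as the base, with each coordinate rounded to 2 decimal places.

t = z/height = 16.75/17 = 0.985294
s = 1 + (scale-1)·z/height = 1 + (2.39-1)·16.75/17 = 2.369559
θ = twist·z/height = 306°·16.75/17 = 301.5000° = 5.262168 rad
cos θ = 0.522499, sin θ = -0.852640 (intermediates below are computed at full precision and shown rounded to 5 d.p.)
v1: (-5,-1) → rotate → (-3.46513,3.74070) → ×s → (-8.21084,8.86381) → (-8.21,8.86)
v2: (2,-4) → rotate → (-2.36556,-3.79527) → ×s → (-5.60534,-8.99313) → (-5.61,-8.99)
v3: (3.5,-1) → rotate → (0.97610,-3.50674) → ×s → (2.31294,-8.30942) → (2.31,-8.31)
v4: (4.5,5) → rotate → (6.61444,-1.22439) → ×s → (15.67332,-2.90126) → (15.67,-2.90)
v5: (-2,5) → rotate → (3.21820,4.31777) → ×s → (7.62572,10.23122) → (7.63,10.23)
v6: (-4,4) → rotate → (1.32057,5.50055) → ×s → (3.12916,13.03389) → (3.13,13.03)

Cross-section at z=16.75: (-8.21,8.86) (-5.61,-8.99) (2.31,-8.31) (15.67,-2.90) (7.63,10.23) (3.13,13.03)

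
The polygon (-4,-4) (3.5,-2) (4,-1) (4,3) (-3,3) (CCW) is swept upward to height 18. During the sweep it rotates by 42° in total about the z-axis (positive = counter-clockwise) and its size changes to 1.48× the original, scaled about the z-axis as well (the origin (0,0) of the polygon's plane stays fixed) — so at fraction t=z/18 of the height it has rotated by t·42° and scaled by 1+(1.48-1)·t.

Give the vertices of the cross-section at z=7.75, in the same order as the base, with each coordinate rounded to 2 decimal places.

t = z/height = 7.75/18 = 0.430556
s = 1 + (scale-1)·z/height = 1 + (1.48-1)·7.75/18 = 1.206667
θ = twist·z/height = 42°·7.75/18 = 18.0833° = 0.315614 rad
cos θ = 0.950606, sin θ = 0.310400 (intermediates below are computed at full precision and shown rounded to 5 d.p.)
v1: (-4,-4) → rotate → (-2.56082,-5.04402) → ×s → (-3.09006,-6.08646) → (-3.09,-6.09)
v2: (3.5,-2) → rotate → (3.94792,-0.81481) → ×s → (4.76382,-0.98321) → (4.76,-0.98)
v3: (4,-1) → rotate → (4.11282,0.29099) → ×s → (4.96281,0.35113) → (4.96,0.35)
v4: (4,3) → rotate → (2.87122,4.09342) → ×s → (3.46461,4.93939) → (3.46,4.94)
v5: (-3,3) → rotate → (-3.78302,1.92062) → ×s → (-4.56484,2.31755) → (-4.56,2.32)

Cross-section at z=7.75: (-3.09,-6.09) (4.76,-0.98) (4.96,0.35) (3.46,4.94) (-4.56,2.32)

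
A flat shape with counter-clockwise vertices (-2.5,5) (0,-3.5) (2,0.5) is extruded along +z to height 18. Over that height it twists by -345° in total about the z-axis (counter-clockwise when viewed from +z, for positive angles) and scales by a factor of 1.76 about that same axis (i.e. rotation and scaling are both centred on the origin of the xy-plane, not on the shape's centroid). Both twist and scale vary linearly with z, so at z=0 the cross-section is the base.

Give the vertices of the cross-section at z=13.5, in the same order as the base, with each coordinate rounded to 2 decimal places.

t = z/height = 13.5/18 = 0.75
s = 1 + (scale-1)·z/height = 1 + (1.76-1)·13.5/18 = 1.570000
θ = twist·z/height = -345°·13.5/18 = -258.7500° = -4.516039 rad
cos θ = -0.195090, sin θ = 0.980785 (intermediates below are computed at full precision and shown rounded to 5 d.p.)
v1: (-2.5,5) → rotate → (-4.41620,-3.42741) → ×s → (-6.93343,-5.38104) → (-6.93,-5.38)
v2: (0,-3.5) → rotate → (3.43275,0.68282) → ×s → (5.38942,1.07202) → (5.39,1.07)
v3: (2,0.5) → rotate → (-0.88057,1.86403) → ×s → (-1.38250,2.92652) → (-1.38,2.93)

Cross-section at z=13.5: (-6.93,-5.38) (5.39,1.07) (-1.38,2.93)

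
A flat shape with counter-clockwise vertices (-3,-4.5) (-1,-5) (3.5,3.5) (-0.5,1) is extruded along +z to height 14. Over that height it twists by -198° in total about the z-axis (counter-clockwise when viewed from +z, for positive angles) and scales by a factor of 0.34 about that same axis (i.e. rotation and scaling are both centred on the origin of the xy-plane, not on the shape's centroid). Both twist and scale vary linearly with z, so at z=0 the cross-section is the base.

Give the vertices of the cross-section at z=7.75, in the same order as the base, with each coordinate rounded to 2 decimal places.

t = z/height = 7.75/14 = 0.553571
s = 1 + (scale-1)·z/height = 1 + (0.34-1)·7.75/14 = 0.634643
θ = twist·z/height = -198°·7.75/14 = -109.6071° = -1.913006 rad
cos θ = -0.335569, sin θ = -0.942016 (intermediates below are computed at full precision and shown rounded to 5 d.p.)
v1: (-3,-4.5) → rotate → (-3.23236,4.33611) → ×s → (-2.05140,2.75188) → (-2.05,2.75)
v2: (-1,-5) → rotate → (-4.37451,2.61986) → ×s → (-2.77625,1.66268) → (-2.78,1.66)
v3: (3.5,3.5) → rotate → (2.12256,-4.47155) → ×s → (1.34707,-2.83783) → (1.35,-2.84)
v4: (-0.5,1) → rotate → (1.10980,0.13544) → ×s → (0.70433,0.08596) → (0.70,0.09)

Cross-section at z=7.75: (-2.05,2.75) (-2.78,1.66) (1.35,-2.84) (0.70,0.09)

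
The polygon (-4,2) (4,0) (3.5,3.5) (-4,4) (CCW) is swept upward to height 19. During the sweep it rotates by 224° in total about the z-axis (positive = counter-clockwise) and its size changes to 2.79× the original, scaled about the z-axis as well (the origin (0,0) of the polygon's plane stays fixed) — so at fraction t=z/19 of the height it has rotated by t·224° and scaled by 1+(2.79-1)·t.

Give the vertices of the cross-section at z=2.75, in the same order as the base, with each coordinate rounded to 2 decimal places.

Cross-section at z=2.75: (-5.60,-0.57) (4.25,2.70) (1.36,6.08) (-6.95,1.55)

t = z/height = 2.75/19 = 0.144737
s = 1 + (scale-1)·z/height = 1 + (2.79-1)·2.75/19 = 1.259079
θ = twist·z/height = 224°·2.75/19 = 32.4211° = 0.565854 rad
cos θ = 0.844131, sin θ = 0.536137 (intermediates below are computed at full precision and shown rounded to 5 d.p.)
v1: (-4,2) → rotate → (-4.44880,-0.45629) → ×s → (-5.60139,-0.57450) → (-5.60,-0.57)
v2: (4,0) → rotate → (3.37652,2.14455) → ×s → (4.25131,2.70016) → (4.25,2.70)
v3: (3.5,3.5) → rotate → (1.07798,4.83094) → ×s → (1.35726,6.08253) → (1.36,6.08)
v4: (-4,4) → rotate → (-5.52107,1.23198) → ×s → (-6.95147,1.55115) → (-6.95,1.55)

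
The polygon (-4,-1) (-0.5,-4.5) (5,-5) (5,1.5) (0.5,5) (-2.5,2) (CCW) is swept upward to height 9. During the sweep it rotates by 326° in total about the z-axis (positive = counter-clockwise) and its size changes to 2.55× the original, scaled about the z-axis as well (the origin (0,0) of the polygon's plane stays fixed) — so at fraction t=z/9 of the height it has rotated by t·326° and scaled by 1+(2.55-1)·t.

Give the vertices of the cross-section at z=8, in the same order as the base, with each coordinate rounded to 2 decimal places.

t = z/height = 8/9 = 0.888889
s = 1 + (scale-1)·z/height = 1 + (2.55-1)·8/9 = 2.377778
θ = twist·z/height = 326°·8/9 = 289.7778° = 5.057576 rad
cos θ = 0.338373, sin θ = -0.941012 (intermediates below are computed at full precision and shown rounded to 5 d.p.)
v1: (-4,-1) → rotate → (-2.29450,3.42568) → ×s → (-5.45582,8.14549) → (-5.46,8.15)
v2: (-0.5,-4.5) → rotate → (-4.40374,-1.05217) → ×s → (-10.47112,-2.50183) → (-10.47,-2.50)
v3: (5,-5) → rotate → (-3.01320,-6.39693) → ×s → (-7.16471,-15.21047) → (-7.16,-15.21)
v4: (5,1.5) → rotate → (3.10338,-4.19750) → ×s → (7.37916,-9.98072) → (7.38,-9.98)
v5: (0.5,5) → rotate → (4.87425,1.22136) → ×s → (11.58988,2.90412) → (11.59,2.90)
v6: (-2.5,2) → rotate → (1.03609,3.02928) → ×s → (2.46360,7.20295) → (2.46,7.20)

Cross-section at z=8: (-5.46,8.15) (-10.47,-2.50) (-7.16,-15.21) (7.38,-9.98) (11.59,2.90) (2.46,7.20)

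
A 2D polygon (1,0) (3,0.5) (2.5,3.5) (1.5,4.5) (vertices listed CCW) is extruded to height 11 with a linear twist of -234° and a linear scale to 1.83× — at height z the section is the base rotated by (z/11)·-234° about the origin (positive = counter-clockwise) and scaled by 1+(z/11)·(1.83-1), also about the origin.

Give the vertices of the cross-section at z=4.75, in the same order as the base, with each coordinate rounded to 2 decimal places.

Cross-section at z=4.75: (-0.26,-1.33) (-0.11,-4.13) (4.02,-4.24) (5.61,-3.17)

t = z/height = 4.75/11 = 0.431818
s = 1 + (scale-1)·z/height = 1 + (1.83-1)·4.75/11 = 1.358409
θ = twist·z/height = -234°·4.75/11 = -101.0455° = -1.763576 rad
cos θ = -0.191588, sin θ = -0.981475 (intermediates below are computed at full precision and shown rounded to 5 d.p.)
v1: (1,0) → rotate → (-0.19159,-0.98148) → ×s → (-0.26025,-1.33325) → (-0.26,-1.33)
v2: (3,0.5) → rotate → (-0.08403,-3.04022) → ×s → (-0.11414,-4.12986) → (-0.11,-4.13)
v3: (2.5,3.5) → rotate → (2.95620,-3.12425) → ×s → (4.01572,-4.24400) → (4.02,-4.24)
v4: (1.5,4.5) → rotate → (4.12926,-2.33436) → ×s → (5.60922,-3.17101) → (5.61,-3.17)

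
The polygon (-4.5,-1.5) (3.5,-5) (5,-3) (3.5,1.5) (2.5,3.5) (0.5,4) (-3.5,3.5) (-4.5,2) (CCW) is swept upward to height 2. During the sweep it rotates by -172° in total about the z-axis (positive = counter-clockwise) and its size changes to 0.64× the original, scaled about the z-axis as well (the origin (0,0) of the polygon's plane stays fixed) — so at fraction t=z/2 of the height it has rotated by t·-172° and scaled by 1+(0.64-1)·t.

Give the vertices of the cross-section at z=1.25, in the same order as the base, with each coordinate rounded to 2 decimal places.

t = z/height = 1.25/2 = 0.625
s = 1 + (scale-1)·z/height = 1 + (0.64-1)·1.25/2 = 0.775000
θ = twist·z/height = -172°·1.25/2 = -107.5000° = -1.876229 rad
cos θ = -0.300706, sin θ = -0.953717 (intermediates below are computed at full precision and shown rounded to 5 d.p.)
v1: (-4.5,-1.5) → rotate → (-0.07740,4.74278) → ×s → (-0.05998,3.67566) → (-0.06,3.68)
v2: (3.5,-5) → rotate → (-5.82106,-1.83448) → ×s → (-4.51132,-1.42172) → (-4.51,-1.42)
v3: (5,-3) → rotate → (-4.36468,-3.86647) → ×s → (-3.38263,-2.99651) → (-3.38,-3.00)
v4: (3.5,1.5) → rotate → (0.37811,-3.78907) → ×s → (0.29303,-2.93653) → (0.29,-2.94)
v5: (2.5,3.5) → rotate → (2.58624,-3.43676) → ×s → (2.00434,-2.66349) → (2.00,-2.66)
v6: (0.5,4) → rotate → (3.66451,-1.67968) → ×s → (2.84000,-1.30175) → (2.84,-1.30)
v7: (-3.5,3.5) → rotate → (4.39048,2.28554) → ×s → (3.40262,1.77129) → (3.40,1.77)
v8: (-4.5,2) → rotate → (3.26061,3.69031) → ×s → (2.52697,2.85999) → (2.53,2.86)

Cross-section at z=1.25: (-0.06,3.68) (-4.51,-1.42) (-3.38,-3.00) (0.29,-2.94) (2.00,-2.66) (2.84,-1.30) (3.40,1.77) (2.53,2.86)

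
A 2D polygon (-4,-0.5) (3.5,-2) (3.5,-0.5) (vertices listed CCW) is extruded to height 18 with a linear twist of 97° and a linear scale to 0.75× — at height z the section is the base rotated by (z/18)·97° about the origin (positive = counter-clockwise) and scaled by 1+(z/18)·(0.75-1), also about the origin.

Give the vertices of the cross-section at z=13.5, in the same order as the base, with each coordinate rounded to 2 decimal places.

t = z/height = 13.5/18 = 0.75
s = 1 + (scale-1)·z/height = 1 + (0.75-1)·13.5/18 = 0.812500
θ = twist·z/height = 97°·13.5/18 = 72.7500° = 1.269727 rad
cos θ = 0.296542, sin θ = 0.955020 (intermediates below are computed at full precision and shown rounded to 5 d.p.)
v1: (-4,-0.5) → rotate → (-0.70866,-3.96835) → ×s → (-0.57578,-3.22428) → (-0.58,-3.22)
v2: (3.5,-2) → rotate → (2.94794,2.74949) → ×s → (2.39520,2.23396) → (2.40,2.23)
v3: (3.5,-0.5) → rotate → (1.51541,3.19430) → ×s → (1.23127,2.59537) → (1.23,2.60)

Cross-section at z=13.5: (-0.58,-3.22) (2.40,2.23) (1.23,2.60)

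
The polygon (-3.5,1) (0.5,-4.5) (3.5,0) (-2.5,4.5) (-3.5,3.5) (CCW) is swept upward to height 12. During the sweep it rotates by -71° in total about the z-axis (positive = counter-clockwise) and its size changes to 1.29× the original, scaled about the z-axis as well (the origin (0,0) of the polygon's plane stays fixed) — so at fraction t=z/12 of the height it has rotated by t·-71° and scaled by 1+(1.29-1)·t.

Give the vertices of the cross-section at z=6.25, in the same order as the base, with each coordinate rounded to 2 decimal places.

t = z/height = 6.25/12 = 0.520833
s = 1 + (scale-1)·z/height = 1 + (1.29-1)·6.25/12 = 1.151042
θ = twist·z/height = -71°·6.25/12 = -36.9792° = -0.645408 rad
cos θ = 0.798854, sin θ = -0.601525 (intermediates below are computed at full precision and shown rounded to 5 d.p.)
v1: (-3.5,1) → rotate → (-2.19447,2.90419) → ×s → (-2.52592,3.34284) → (-2.53,3.34)
v2: (0.5,-4.5) → rotate → (-2.30743,-3.89561) → ×s → (-2.65595,-4.48401) → (-2.66,-4.48)
v3: (3.5,0) → rotate → (2.79599,-2.10534) → ×s → (3.21830,-2.42333) → (3.22,-2.42)
v4: (-2.5,4.5) → rotate → (0.70972,5.09866) → ×s → (0.81692,5.86877) → (0.82,5.87)
v5: (-3.5,3.5) → rotate → (-0.69065,4.90133) → ×s → (-0.79497,5.64163) → (-0.79,5.64)

Cross-section at z=6.25: (-2.53,3.34) (-2.66,-4.48) (3.22,-2.42) (0.82,5.87) (-0.79,5.64)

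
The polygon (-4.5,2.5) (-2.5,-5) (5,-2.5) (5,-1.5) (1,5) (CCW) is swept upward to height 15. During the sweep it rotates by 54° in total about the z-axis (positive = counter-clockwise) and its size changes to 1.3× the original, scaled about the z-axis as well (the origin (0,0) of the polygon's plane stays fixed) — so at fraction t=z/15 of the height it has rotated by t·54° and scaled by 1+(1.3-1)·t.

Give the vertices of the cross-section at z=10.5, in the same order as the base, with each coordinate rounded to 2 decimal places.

Cross-section at z=10.5: (-6.16,-0.95) (1.32,-6.63) (6.63,1.32) (5.89,2.27) (-2.75,5.52)

t = z/height = 10.5/15 = 0.7
s = 1 + (scale-1)·z/height = 1 + (1.3-1)·10.5/15 = 1.210000
θ = twist·z/height = 54°·10.5/15 = 37.8000° = 0.659734 rad
cos θ = 0.790155, sin θ = 0.612907 (intermediates below are computed at full precision and shown rounded to 5 d.p.)
v1: (-4.5,2.5) → rotate → (-5.08797,-0.78269) → ×s → (-6.15644,-0.94706) → (-6.16,-0.95)
v2: (-2.5,-5) → rotate → (1.08915,-5.48304) → ×s → (1.31787,-6.63448) → (1.32,-6.63)
v3: (5,-2.5) → rotate → (5.48304,1.08915) → ×s → (6.63448,1.31787) → (6.63,1.32)
v4: (5,-1.5) → rotate → (4.87014,1.87930) → ×s → (5.89286,2.27396) → (5.89,2.27)
v5: (1,5) → rotate → (-2.27438,4.56368) → ×s → (-2.75200,5.52206) → (-2.75,5.52)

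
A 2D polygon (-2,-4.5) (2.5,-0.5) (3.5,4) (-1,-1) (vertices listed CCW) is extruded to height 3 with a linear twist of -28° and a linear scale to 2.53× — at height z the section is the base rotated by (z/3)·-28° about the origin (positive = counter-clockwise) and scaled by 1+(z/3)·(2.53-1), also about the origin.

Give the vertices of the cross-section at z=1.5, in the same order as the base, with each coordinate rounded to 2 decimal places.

t = z/height = 1.5/3 = 0.5
s = 1 + (scale-1)·z/height = 1 + (2.53-1)·1.5/3 = 1.765000
θ = twist·z/height = -28°·1.5/3 = -14.0000° = -0.244346 rad
cos θ = 0.970296, sin θ = -0.241922 (intermediates below are computed at full precision and shown rounded to 5 d.p.)
v1: (-2,-4.5) → rotate → (-3.02924,-3.88249) → ×s → (-5.34661,-6.85259) → (-5.35,-6.85)
v2: (2.5,-0.5) → rotate → (2.30478,-1.08995) → ×s → (4.06793,-1.92377) → (4.07,-1.92)
v3: (3.5,4) → rotate → (4.36372,3.03446) → ×s → (7.70197,5.35582) → (7.70,5.36)
v4: (-1,-1) → rotate → (-1.21222,-0.72837) → ×s → (-2.13956,-1.28558) → (-2.14,-1.29)

Cross-section at z=1.5: (-5.35,-6.85) (4.07,-1.92) (7.70,5.36) (-2.14,-1.29)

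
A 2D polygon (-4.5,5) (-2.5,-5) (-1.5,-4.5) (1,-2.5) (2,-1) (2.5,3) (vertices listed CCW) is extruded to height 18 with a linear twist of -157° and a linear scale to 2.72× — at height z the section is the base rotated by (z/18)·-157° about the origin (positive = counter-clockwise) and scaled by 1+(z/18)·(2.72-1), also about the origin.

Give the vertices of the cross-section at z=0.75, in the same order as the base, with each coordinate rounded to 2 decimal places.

Cross-section at z=0.75: (-4.18,5.87) (-3.27,-5.02) (-2.15,-4.61) (0.76,-2.78) (2.01,-1.31) (3.03,2.89)

t = z/height = 0.75/18 = 0.0416667
s = 1 + (scale-1)·z/height = 1 + (2.72-1)·0.75/18 = 1.071667
θ = twist·z/height = -157°·0.75/18 = -6.5417° = -0.114174 rad
cos θ = 0.993489, sin θ = -0.113926 (intermediates below are computed at full precision and shown rounded to 5 d.p.)
v1: (-4.5,5) → rotate → (-3.90107,5.48011) → ×s → (-4.18065,5.87285) → (-4.18,5.87)
v2: (-2.5,-5) → rotate → (-3.05335,-4.68263) → ×s → (-3.27218,-5.01822) → (-3.27,-5.02)
v3: (-1.5,-4.5) → rotate → (-2.00290,-4.29981) → ×s → (-2.14644,-4.60797) → (-2.15,-4.61)
v4: (1,-2.5) → rotate → (0.70867,-2.59765) → ×s → (0.75946,-2.78381) → (0.76,-2.78)
v5: (2,-1) → rotate → (1.87305,-1.22134) → ×s → (2.00729,-1.30887) → (2.01,-1.31)
v6: (2.5,3) → rotate → (2.82550,2.69565) → ×s → (3.02799,2.88884) → (3.03,2.89)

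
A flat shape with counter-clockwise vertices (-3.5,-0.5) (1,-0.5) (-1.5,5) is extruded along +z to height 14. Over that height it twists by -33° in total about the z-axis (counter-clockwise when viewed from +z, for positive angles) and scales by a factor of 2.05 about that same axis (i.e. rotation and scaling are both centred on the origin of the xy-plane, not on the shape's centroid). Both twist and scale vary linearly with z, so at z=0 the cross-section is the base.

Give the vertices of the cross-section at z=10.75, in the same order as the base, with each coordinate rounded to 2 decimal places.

Cross-section at z=10.75: (-6.10,1.89) (1.25,-1.59) (1.42,9.32)

t = z/height = 10.75/14 = 0.767857
s = 1 + (scale-1)·z/height = 1 + (2.05-1)·10.75/14 = 1.806250
θ = twist·z/height = -33°·10.75/14 = -25.3393° = -0.442254 rad
cos θ = 0.903789, sin θ = -0.427978 (intermediates below are computed at full precision and shown rounded to 5 d.p.)
v1: (-3.5,-0.5) → rotate → (-3.37725,1.04603) → ×s → (-6.10016,1.88939) → (-6.10,1.89)
v2: (1,-0.5) → rotate → (0.68980,-0.87987) → ×s → (1.24595,-1.58927) → (1.25,-1.59)
v3: (-1.5,5) → rotate → (0.78420,5.16091) → ×s → (1.41647,9.32190) → (1.42,9.32)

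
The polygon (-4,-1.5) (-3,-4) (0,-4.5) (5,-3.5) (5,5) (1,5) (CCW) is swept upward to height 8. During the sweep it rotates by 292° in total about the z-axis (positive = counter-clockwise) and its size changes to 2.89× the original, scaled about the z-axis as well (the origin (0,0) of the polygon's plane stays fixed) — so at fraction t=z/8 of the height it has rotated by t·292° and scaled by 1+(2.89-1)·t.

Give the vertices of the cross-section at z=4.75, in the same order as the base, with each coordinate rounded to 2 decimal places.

t = z/height = 4.75/8 = 0.59375
s = 1 + (scale-1)·z/height = 1 + (2.89-1)·4.75/8 = 2.122188
θ = twist·z/height = 292°·4.75/8 = 173.3750° = 3.025965 rad
cos θ = -0.993323, sin θ = 0.115371 (intermediates below are computed at full precision and shown rounded to 5 d.p.)
v1: (-4,-1.5) → rotate → (4.14635,1.02850) → ×s → (8.79932,2.18267) → (8.80,2.18)
v2: (-3,-4) → rotate → (3.44145,3.62718) → ×s → (7.30340,7.69755) → (7.30,7.70)
v3: (0,-4.5) → rotate → (0.51917,4.46995) → ×s → (1.10177,9.48607) → (1.10,9.49)
v4: (5,-3.5) → rotate → (-4.56282,4.05348) → ×s → (-9.68315,8.60225) → (-9.68,8.60)
v5: (5,5) → rotate → (-5.54347,-4.38976) → ×s → (-11.76427,-9.31589) → (-11.76,-9.32)
v6: (1,5) → rotate → (-1.57018,-4.85124) → ×s → (-3.33221,-10.29525) → (-3.33,-10.30)

Cross-section at z=4.75: (8.80,2.18) (7.30,7.70) (1.10,9.49) (-9.68,8.60) (-11.76,-9.32) (-3.33,-10.30)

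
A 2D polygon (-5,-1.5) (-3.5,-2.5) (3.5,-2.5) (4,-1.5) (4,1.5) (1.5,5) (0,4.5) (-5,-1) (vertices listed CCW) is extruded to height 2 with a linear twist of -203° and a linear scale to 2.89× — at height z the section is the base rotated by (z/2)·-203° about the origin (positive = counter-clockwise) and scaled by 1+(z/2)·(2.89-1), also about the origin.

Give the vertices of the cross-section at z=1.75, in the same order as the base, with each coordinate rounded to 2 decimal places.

Cross-section at z=1.75: (13.09,4.53) (9.01,7.01) (-9.56,6.24) (-10.77,3.54) (-10.44,-4.42) (-3.43,-13.42) (0.49,-11.93) (13.15,3.20)

t = z/height = 1.75/2 = 0.875
s = 1 + (scale-1)·z/height = 1 + (2.89-1)·1.75/2 = 2.653750
θ = twist·z/height = -203°·1.75/2 = -177.6250° = -3.100141 rad
cos θ = -0.999141, sin θ = -0.041440 (intermediates below are computed at full precision and shown rounded to 5 d.p.)
v1: (-5,-1.5) → rotate → (4.93355,1.70591) → ×s → (13.09240,4.52706) → (13.09,4.53)
v2: (-3.5,-2.5) → rotate → (3.39339,2.64289) → ×s → (9.00522,7.01357) → (9.01,7.01)
v3: (3.5,-2.5) → rotate → (-3.60059,2.35281) → ×s → (-9.55507,6.24378) → (-9.56,6.24)
v4: (4,-1.5) → rotate → (-4.05872,1.33295) → ×s → (-10.77084,3.53732) → (-10.77,3.54)
v5: (4,1.5) → rotate → (-3.93440,-1.66447) → ×s → (-10.44093,-4.41709) → (-10.44,-4.42)
v6: (1.5,5) → rotate → (-1.29151,-5.05786) → ×s → (-3.42735,-13.42231) → (-3.43,-13.42)
v7: (0,4.5) → rotate → (0.18648,-4.49613) → ×s → (0.49487,-11.93162) → (0.49,-11.93)
v8: (-5,-1) → rotate → (4.95427,1.20634) → ×s → (13.14738,3.20132) → (13.15,3.20)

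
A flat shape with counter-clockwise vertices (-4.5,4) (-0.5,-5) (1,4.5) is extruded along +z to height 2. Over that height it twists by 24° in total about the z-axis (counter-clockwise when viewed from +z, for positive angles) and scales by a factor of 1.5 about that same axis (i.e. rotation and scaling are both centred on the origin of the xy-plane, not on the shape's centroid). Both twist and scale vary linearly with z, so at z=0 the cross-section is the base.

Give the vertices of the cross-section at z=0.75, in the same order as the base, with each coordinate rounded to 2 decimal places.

t = z/height = 0.75/2 = 0.375
s = 1 + (scale-1)·z/height = 1 + (1.5-1)·0.75/2 = 1.187500
θ = twist·z/height = 24°·0.75/2 = 9.0000° = 0.157080 rad
cos θ = 0.987688, sin θ = 0.156434 (intermediates below are computed at full precision and shown rounded to 5 d.p.)
v1: (-4.5,4) → rotate → (-5.07034,3.24680) → ×s → (-6.02102,3.85557) → (-6.02,3.86)
v2: (-0.5,-5) → rotate → (0.28833,-5.01666) → ×s → (0.34239,-5.95728) → (0.34,-5.96)
v3: (1,4.5) → rotate → (0.28373,4.60103) → ×s → (0.33693,5.46373) → (0.34,5.46)

Cross-section at z=0.75: (-6.02,3.86) (0.34,-5.96) (0.34,5.46)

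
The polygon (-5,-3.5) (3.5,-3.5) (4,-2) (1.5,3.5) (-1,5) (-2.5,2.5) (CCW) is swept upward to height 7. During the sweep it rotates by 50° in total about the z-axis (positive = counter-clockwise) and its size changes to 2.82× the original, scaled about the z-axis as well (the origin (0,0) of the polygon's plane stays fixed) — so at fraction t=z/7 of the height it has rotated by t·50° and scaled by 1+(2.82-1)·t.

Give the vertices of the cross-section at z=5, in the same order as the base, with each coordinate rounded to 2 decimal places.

Cross-section at z=5: (-4.64,-13.25) (11.24,-1.84) (10.16,1.64) (-1.90,8.55) (-8.58,7.99) (-8.03,1.31)

t = z/height = 5/7 = 0.714286
s = 1 + (scale-1)·z/height = 1 + (2.82-1)·5/7 = 2.300000
θ = twist·z/height = 50°·5/7 = 35.7143° = 0.623332 rad
cos θ = 0.811938, sin θ = 0.583744 (intermediates below are computed at full precision and shown rounded to 5 d.p.)
v1: (-5,-3.5) → rotate → (-2.01659,-5.76050) → ×s → (-4.63815,-13.24915) → (-4.64,-13.25)
v2: (3.5,-3.5) → rotate → (4.88489,-0.79868) → ×s → (11.23524,-1.83696) → (11.24,-1.84)
v3: (4,-2) → rotate → (4.41524,0.71110) → ×s → (10.15505,1.63553) → (10.16,1.64)
v4: (1.5,3.5) → rotate → (-0.82520,3.71740) → ×s → (-1.89795,8.55002) → (-1.90,8.55)
v5: (-1,5) → rotate → (-3.73066,3.47595) → ×s → (-8.58051,7.99468) → (-8.58,7.99)
v6: (-2.5,2.5) → rotate → (-3.48920,0.57049) → ×s → (-8.02517,1.31212) → (-8.03,1.31)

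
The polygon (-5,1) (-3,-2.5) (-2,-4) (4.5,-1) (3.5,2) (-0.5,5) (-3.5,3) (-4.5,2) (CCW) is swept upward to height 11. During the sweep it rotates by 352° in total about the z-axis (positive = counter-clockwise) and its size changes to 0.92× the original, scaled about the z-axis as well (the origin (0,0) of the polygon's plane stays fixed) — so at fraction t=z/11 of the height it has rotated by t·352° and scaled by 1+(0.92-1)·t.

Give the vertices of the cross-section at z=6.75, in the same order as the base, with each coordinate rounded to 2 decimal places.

Cross-section at z=6.75: (4.41,2.03) (0.91,3.60) (-0.70,4.20) (-4.02,-1.75) (-1.57,-3.49) (3.18,-3.57) (4.37,-0.35) (4.58,0.98)

t = z/height = 6.75/11 = 0.613636
s = 1 + (scale-1)·z/height = 1 + (0.92-1)·6.75/11 = 0.950909
θ = twist·z/height = 352°·6.75/11 = 216.0000° = 3.769911 rad
cos θ = -0.809017, sin θ = -0.587785 (intermediates below are computed at full precision and shown rounded to 5 d.p.)
v1: (-5,1) → rotate → (4.63287,2.12991) → ×s → (4.40544,2.02535) → (4.41,2.03)
v2: (-3,-2.5) → rotate → (0.95759,3.78590) → ×s → (0.91058,3.60005) → (0.91,3.60)
v3: (-2,-4) → rotate → (-0.73311,4.41164) → ×s → (-0.69712,4.19507) → (-0.70,4.20)
v4: (4.5,-1) → rotate → (-4.22836,-1.83602) → ×s → (-4.02079,-1.74588) → (-4.02,-1.75)
v5: (3.5,2) → rotate → (-1.65599,-3.67528) → ×s → (-1.57469,-3.49486) → (-1.57,-3.49)
v6: (-0.5,5) → rotate → (3.34343,-3.75119) → ×s → (3.17930,-3.56704) → (3.18,-3.57)
v7: (-3.5,3) → rotate → (4.59492,-0.36980) → ×s → (4.36935,-0.35165) → (4.37,-0.35)
v8: (-4.5,2) → rotate → (4.81615,1.02700) → ×s → (4.57972,0.97658) → (4.58,0.98)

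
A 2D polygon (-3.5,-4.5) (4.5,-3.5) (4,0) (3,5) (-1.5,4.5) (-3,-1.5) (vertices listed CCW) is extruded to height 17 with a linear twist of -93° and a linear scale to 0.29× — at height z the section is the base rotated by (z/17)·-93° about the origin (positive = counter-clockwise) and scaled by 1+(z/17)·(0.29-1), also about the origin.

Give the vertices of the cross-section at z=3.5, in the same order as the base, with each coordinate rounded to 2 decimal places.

t = z/height = 3.5/17 = 0.205882
s = 1 + (scale-1)·z/height = 1 + (0.29-1)·3.5/17 = 0.853824
θ = twist·z/height = -93°·3.5/17 = -19.1471° = -0.334179 rad
cos θ = 0.944680, sin θ = -0.327994 (intermediates below are computed at full precision and shown rounded to 5 d.p.)
v1: (-3.5,-4.5) → rotate → (-4.78235,-3.10308) → ×s → (-4.08328,-2.64948) → (-4.08,-2.65)
v2: (4.5,-3.5) → rotate → (3.10308,-4.78235) → ×s → (2.64948,-4.08328) → (2.65,-4.08)
v3: (4,0) → rotate → (3.77872,-1.31198) → ×s → (3.22636,-1.12020) → (3.23,-1.12)
v4: (3,5) → rotate → (4.47401,3.73942) → ×s → (3.82001,3.19280) → (3.82,3.19)
v5: (-1.5,4.5) → rotate → (0.05895,4.74305) → ×s → (0.05034,4.04973) → (0.05,4.05)
v6: (-3,-1.5) → rotate → (-3.32603,-0.43304) → ×s → (-2.83984,-0.36974) → (-2.84,-0.37)

Cross-section at z=3.5: (-4.08,-2.65) (2.65,-4.08) (3.23,-1.12) (3.82,3.19) (0.05,4.05) (-2.84,-0.37)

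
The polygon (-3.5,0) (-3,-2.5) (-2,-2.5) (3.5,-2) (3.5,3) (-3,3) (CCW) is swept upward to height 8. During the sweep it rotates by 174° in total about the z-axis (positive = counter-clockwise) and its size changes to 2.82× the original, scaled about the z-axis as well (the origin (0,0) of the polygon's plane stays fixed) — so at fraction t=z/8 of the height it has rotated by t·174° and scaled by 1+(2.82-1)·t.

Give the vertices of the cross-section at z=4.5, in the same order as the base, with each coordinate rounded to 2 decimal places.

t = z/height = 4.5/8 = 0.5625
s = 1 + (scale-1)·z/height = 1 + (2.82-1)·4.5/8 = 2.023750
θ = twist·z/height = 174°·4.5/8 = 97.8750° = 1.708241 rad
cos θ = -0.137012, sin θ = 0.990569 (intermediates below are computed at full precision and shown rounded to 5 d.p.)
v1: (-3.5,0) → rotate → (0.47954,-3.46699) → ×s → (0.97048,-7.01633) → (0.97,-7.02)
v2: (-3,-2.5) → rotate → (2.88746,-2.62918) → ×s → (5.84350,-5.32080) → (5.84,-5.32)
v3: (-2,-2.5) → rotate → (2.75045,-1.63861) → ×s → (5.56622,-3.31613) → (5.57,-3.32)
v4: (3.5,-2) → rotate → (1.50160,3.74102) → ×s → (3.03885,7.57088) → (3.04,7.57)
v5: (3.5,3) → rotate → (-3.45125,3.05596) → ×s → (-6.98447,6.18449) → (-6.98,6.18)
v6: (-3,3) → rotate → (-2.56067,-3.38275) → ×s → (-5.18216,-6.84583) → (-5.18,-6.85)

Cross-section at z=4.5: (0.97,-7.02) (5.84,-5.32) (5.57,-3.32) (3.04,7.57) (-6.98,6.18) (-5.18,-6.85)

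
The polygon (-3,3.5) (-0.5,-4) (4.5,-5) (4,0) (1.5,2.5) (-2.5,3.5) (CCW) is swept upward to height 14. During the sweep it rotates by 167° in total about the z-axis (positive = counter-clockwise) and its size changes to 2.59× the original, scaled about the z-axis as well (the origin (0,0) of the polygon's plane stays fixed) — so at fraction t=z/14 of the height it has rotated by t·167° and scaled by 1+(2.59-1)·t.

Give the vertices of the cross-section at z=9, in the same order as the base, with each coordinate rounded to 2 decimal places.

t = z/height = 9/14 = 0.642857
s = 1 + (scale-1)·z/height = 1 + (2.59-1)·9/14 = 2.022143
θ = twist·z/height = 167°·9/14 = 107.3571° = 1.873736 rad
cos θ = -0.298327, sin θ = 0.954464 (intermediates below are computed at full precision and shown rounded to 5 d.p.)
v1: (-3,3.5) → rotate → (-2.44564,-3.90754) → ×s → (-4.94544,-7.90160) → (-4.95,-7.90)
v2: (-0.5,-4) → rotate → (3.96702,0.71608) → ×s → (8.02188,1.44801) → (8.02,1.45)
v3: (4.5,-5) → rotate → (3.42985,5.78672) → ×s → (6.93564,11.70158) → (6.94,11.70)
v4: (4,0) → rotate → (-1.19331,3.81785) → ×s → (-2.41304,7.72025) → (-2.41,7.72)
v5: (1.5,2.5) → rotate → (-2.83365,0.68588) → ×s → (-5.73004,1.38694) → (-5.73,1.39)
v6: (-2.5,3.5) → rotate → (-2.59481,-3.43030) → ×s → (-5.24707,-6.93656) → (-5.25,-6.94)

Cross-section at z=9: (-4.95,-7.90) (8.02,1.45) (6.94,11.70) (-2.41,7.72) (-5.73,1.39) (-5.25,-6.94)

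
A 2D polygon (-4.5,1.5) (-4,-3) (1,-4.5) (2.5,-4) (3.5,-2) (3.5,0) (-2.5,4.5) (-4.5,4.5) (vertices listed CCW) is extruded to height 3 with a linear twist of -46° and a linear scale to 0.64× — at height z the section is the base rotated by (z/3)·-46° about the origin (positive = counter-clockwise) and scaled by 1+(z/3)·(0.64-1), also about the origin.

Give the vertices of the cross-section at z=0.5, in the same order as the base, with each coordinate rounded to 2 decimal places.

t = z/height = 0.5/3 = 0.166667
s = 1 + (scale-1)·z/height = 1 + (0.64-1)·0.5/3 = 0.940000
θ = twist·z/height = -46°·0.5/3 = -7.6667° = -0.133809 rad
cos θ = 0.991061, sin θ = -0.133410 (intermediates below are computed at full precision and shown rounded to 5 d.p.)
v1: (-4.5,1.5) → rotate → (-4.25966,2.08693) → ×s → (-4.00408,1.96172) → (-4.00,1.96)
v2: (-4,-3) → rotate → (-4.36447,-2.43954) → ×s → (-4.10260,-2.29317) → (-4.10,-2.29)
v3: (1,-4.5) → rotate → (0.39072,-4.59318) → ×s → (0.36727,-4.31759) → (0.37,-4.32)
v4: (2.5,-4) → rotate → (1.94401,-4.29777) → ×s → (1.82737,-4.03990) → (1.83,-4.04)
v5: (3.5,-2) → rotate → (3.20189,-2.44906) → ×s → (3.00978,-2.30211) → (3.01,-2.30)
v6: (3.5,0) → rotate → (3.46871,-0.46693) → ×s → (3.26059,-0.43892) → (3.26,-0.44)
v7: (-2.5,4.5) → rotate → (-1.87731,4.79330) → ×s → (-1.76467,4.50570) → (-1.76,4.51)
v8: (-4.5,4.5) → rotate → (-3.85943,5.06012) → ×s → (-3.62787,4.75651) → (-3.63,4.76)

Cross-section at z=0.5: (-4.00,1.96) (-4.10,-2.29) (0.37,-4.32) (1.83,-4.04) (3.01,-2.30) (3.26,-0.44) (-1.76,4.51) (-3.63,4.76)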